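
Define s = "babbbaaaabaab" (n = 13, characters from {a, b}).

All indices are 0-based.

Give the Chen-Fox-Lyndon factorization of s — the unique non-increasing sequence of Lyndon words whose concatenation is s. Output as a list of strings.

["b", "abbb", "aaaabaab"]

emit factor 1: 'b' (i=0, period=1)
emit factor 2: 'abbb' (i=1, period=4)
emit factor 3: 'aaaabaab' (i=5, period=8)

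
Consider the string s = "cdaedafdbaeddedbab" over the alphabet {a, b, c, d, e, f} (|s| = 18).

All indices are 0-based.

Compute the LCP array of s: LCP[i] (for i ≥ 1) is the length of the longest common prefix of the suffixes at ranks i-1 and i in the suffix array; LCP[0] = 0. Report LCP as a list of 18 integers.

rank | idx | suffix
   0 |  16 | ab
   1 |   2 | aedafdbaeddedbab
   2 |   9 | aeddedbab
   3 |   5 | afdbaeddedbab
   4 |  17 | b
   5 |  15 | bab
   6 |   8 | baeddedbab
   7 |   0 | cdaedafdbaeddedbab
   8 |   1 | daedafdbaeddedbab
   9 |   4 | dafdbaeddedbab
  10 |  14 | dbab
  11 |   7 | dbaeddedbab
  12 |  11 | ddedbab
  13 |  12 | dedbab
  14 |   3 | edafdbaeddedbab
  15 |  13 | edbab
  16 |  10 | eddedbab
  17 |   6 | fdbaeddedbab

SA = [16, 2, 9, 5, 17, 15, 8, 0, 1, 4, 14, 7, 11, 12, 3, 13, 10, 6]
rank  pair      lcp
   1  s[16:],s[2:]  1  'a'
   2  s[2:],s[9:]  3  'aed'
   3  s[9:],s[5:]  1  'a'
   4  s[5:],s[17:]  0  ''
   5  s[17:],s[15:]  1  'b'
   6  s[15:],s[8:]  2  'ba'
   7  s[8:],s[0:]  0  ''
   8  s[0:],s[1:]  0  ''
   9  s[1:],s[4:]  2  'da'
  10  s[4:],s[14:]  1  'd'
  11  s[14:],s[7:]  3  'dba'
  12  s[7:],s[11:]  1  'd'
  13  s[11:],s[12:]  1  'd'
  14  s[12:],s[3:]  0  ''
  15  s[3:],s[13:]  2  'ed'
  16  s[13:],s[10:]  2  'ed'
  17  s[10:],s[6:]  0  ''

[0, 1, 3, 1, 0, 1, 2, 0, 0, 2, 1, 3, 1, 1, 0, 2, 2, 0]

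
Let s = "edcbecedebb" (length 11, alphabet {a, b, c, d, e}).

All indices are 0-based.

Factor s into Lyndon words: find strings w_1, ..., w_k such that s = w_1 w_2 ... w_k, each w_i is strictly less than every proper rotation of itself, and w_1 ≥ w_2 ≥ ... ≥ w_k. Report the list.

emit factor 1: 'e' (i=0, period=1)
emit factor 2: 'd' (i=1, period=1)
emit factor 3: 'c' (i=2, period=1)
emit factor 4: 'becede' (i=3, period=6)
emit factor 5: 'b' (i=9, period=1)
emit factor 6: 'b' (i=10, period=1)

["e", "d", "c", "becede", "b", "b"]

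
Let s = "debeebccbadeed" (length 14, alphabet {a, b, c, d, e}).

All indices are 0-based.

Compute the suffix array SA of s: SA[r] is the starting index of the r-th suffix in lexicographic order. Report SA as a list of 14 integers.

sorted suffixes:
  #0 SA[0]=9  'adeed'
  #1 SA[1]=8  'badeed'
  #2 SA[2]=5  'bccbadeed'
  #3 SA[3]=2  'beebccbadeed'
  #4 SA[4]=7  'cbadeed'
  #5 SA[5]=6  'ccbadeed'
  #6 SA[6]=13  'd'
  #7 SA[7]=0  'debeebccbadeed'
  #8 SA[8]=10  'deed'
  #9 SA[9]=4  'ebccbadeed'
  #10 SA[10]=1  'ebeebccbadeed'
  #11 SA[11]=12  'ed'
  #12 SA[12]=3  'eebccbadeed'
  #13 SA[13]=11  'eed'

[9, 8, 5, 2, 7, 6, 13, 0, 10, 4, 1, 12, 3, 11]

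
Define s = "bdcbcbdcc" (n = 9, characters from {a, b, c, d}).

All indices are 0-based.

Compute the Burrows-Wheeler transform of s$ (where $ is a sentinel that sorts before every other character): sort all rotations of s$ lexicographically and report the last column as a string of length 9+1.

rank  rotation    last
    0  $bdcbcbdcc  c
    1  bcbdcc$bdc  c
    2  bdcbcbdcc$  $
    3  bdcc$bdcbc  c
    4  c$bdcbcbdc  c
    5  cbcbdcc$bd  d
    6  cbdcc$bdcb  b
    7  cc$bdcbcbd  d
    8  dcbcbdcc$b  b
    9  dcc$bdcbcb  b

cc$ccdbdbb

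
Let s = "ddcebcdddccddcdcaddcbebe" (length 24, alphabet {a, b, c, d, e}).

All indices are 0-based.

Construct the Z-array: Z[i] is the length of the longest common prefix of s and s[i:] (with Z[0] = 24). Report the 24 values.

Z[0]=24
i=1: i≥r, start 0; Z[1]=1 extend→box=[1,2)
i=2: i≥r, start 0; Z[2]=0
i=3: i≥r, start 0; Z[3]=0
i=4: i≥r, start 0; Z[4]=0
i=5: i≥r, start 0; Z[5]=0
i=6: i≥r, start 0; Z[6]=2 extend→box=[6,8)
i=7: min(r-i=1, Z[1]=1)=1; Z[7]=3 extend→box=[7,10)
i=8: min(r-i=2, Z[1]=1)=1; Z[8]=1
i=9: min(r-i=1, Z[2]=0)=0; Z[9]=0
i=10: i≥r, start 0; Z[10]=0
i=11: i≥r, start 0; Z[11]=3 extend→box=[11,14)
i=12: min(r-i=2, Z[1]=1)=1; Z[12]=1
i=13: min(r-i=1, Z[2]=0)=0; Z[13]=0
i=14: i≥r, start 0; Z[14]=1 extend→box=[14,15)
i=15: i≥r, start 0; Z[15]=0
i=16: i≥r, start 0; Z[16]=0
i=17: i≥r, start 0; Z[17]=3 extend→box=[17,20)
i=18: min(r-i=2, Z[1]=1)=1; Z[18]=1
i=19: min(r-i=1, Z[2]=0)=0; Z[19]=0
i=20: i≥r, start 0; Z[20]=0
i=21: i≥r, start 0; Z[21]=0
i=22: i≥r, start 0; Z[22]=0
i=23: i≥r, start 0; Z[23]=0

[24, 1, 0, 0, 0, 0, 2, 3, 1, 0, 0, 3, 1, 0, 1, 0, 0, 3, 1, 0, 0, 0, 0, 0]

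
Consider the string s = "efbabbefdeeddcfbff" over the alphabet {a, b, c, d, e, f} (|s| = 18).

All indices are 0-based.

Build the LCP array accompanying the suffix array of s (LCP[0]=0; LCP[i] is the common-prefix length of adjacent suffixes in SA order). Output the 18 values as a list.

rank→(start, suffix):
  0 → (3, 'abbefdeeddcfbff')
  1 → (2, 'babbefdeeddcfbff')
  2 → (4, 'bbefdeeddcfbff')
  3 → (5, 'befdeeddcfbff')
  4 → (15, 'bff')
  5 → (13, 'cfbff')
  6 → (12, 'dcfbff')
  7 → (11, 'ddcfbff')
  8 → (8, 'deeddcfbff')
  9 → (10, 'eddcfbff')
  10 → (9, 'eeddcfbff')
  11 → (0, 'efbabbefdeeddcfbff')
  12 → (6, 'efdeeddcfbff')
  13 → (17, 'f')
  14 → (1, 'fbabbefdeeddcfbff')
  15 → (14, 'fbff')
  16 → (7, 'fdeeddcfbff')
  17 → (16, 'ff')

SA = [3, 2, 4, 5, 15, 13, 12, 11, 8, 10, 9, 0, 6, 17, 1, 14, 7, 16]
i: (SA[i-1],SA[i]) lcp shared
  1: (3,2) 0 ''
  2: (2,4) 1 'b'
  3: (4,5) 1 'b'
  4: (5,15) 1 'b'
  5: (15,13) 0 ''
  6: (13,12) 0 ''
  7: (12,11) 1 'd'
  8: (11,8) 1 'd'
  9: (8,10) 0 ''
  10: (10,9) 1 'e'
  11: (9,0) 1 'e'
  12: (0,6) 2 'ef'
  13: (6,17) 0 ''
  14: (17,1) 1 'f'
  15: (1,14) 2 'fb'
  16: (14,7) 1 'f'
  17: (7,16) 1 'f'

[0, 0, 1, 1, 1, 0, 0, 1, 1, 0, 1, 1, 2, 0, 1, 2, 1, 1]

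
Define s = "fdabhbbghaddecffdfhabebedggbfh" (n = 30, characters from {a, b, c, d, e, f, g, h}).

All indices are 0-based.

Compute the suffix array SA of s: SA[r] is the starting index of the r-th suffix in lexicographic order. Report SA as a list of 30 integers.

[19, 2, 9, 5, 20, 22, 27, 6, 3, 13, 1, 10, 11, 16, 24, 21, 12, 23, 0, 15, 14, 28, 17, 26, 25, 7, 29, 18, 8, 4]

sorted suffixes:
  #0 SA[0]=19  'abebedggbfh'
  #1 SA[1]=2  'abhbbghaddecffdfhabebedggbfh'
  #2 SA[2]=9  'addecffdfhabebedggbfh'
  #3 SA[3]=5  'bbghaddecffdfhabebedggbfh'
  #4 SA[4]=20  'bebedggbfh'
  #5 SA[5]=22  'bedggbfh'
  #6 SA[6]=27  'bfh'
  #7 SA[7]=6  'bghaddecffdfhabebedggbfh'
  #8 SA[8]=3  'bhbbghaddecffdfhabebedggbfh'
  #9 SA[9]=13  'cffdfhabebedggbfh'
  #10 SA[10]=1  'dabhbbghaddecffdfhabebedggbfh'
  #11 SA[11]=10  'ddecffdfhabebedggbfh'
  #12 SA[12]=11  'decffdfhabebedggbfh'
  #13 SA[13]=16  'dfhabebedggbfh'
  #14 SA[14]=24  'dggbfh'
  #15 SA[15]=21  'ebedggbfh'
  #16 SA[16]=12  'ecffdfhabebedggbfh'
  #17 SA[17]=23  'edggbfh'
  #18 SA[18]=0  'fdabhbbghaddecffdfhabebedggbfh'
  #19 SA[19]=15  'fdfhabebedggbfh'
  #20 SA[20]=14  'ffdfhabebedggbfh'
  #21 SA[21]=28  'fh'
  #22 SA[22]=17  'fhabebedggbfh'
  #23 SA[23]=26  'gbfh'
  #24 SA[24]=25  'ggbfh'
  #25 SA[25]=7  'ghaddecffdfhabebedggbfh'
  #26 SA[26]=29  'h'
  #27 SA[27]=18  'habebedggbfh'
  #28 SA[28]=8  'haddecffdfhabebedggbfh'
  #29 SA[29]=4  'hbbghaddecffdfhabebedggbfh'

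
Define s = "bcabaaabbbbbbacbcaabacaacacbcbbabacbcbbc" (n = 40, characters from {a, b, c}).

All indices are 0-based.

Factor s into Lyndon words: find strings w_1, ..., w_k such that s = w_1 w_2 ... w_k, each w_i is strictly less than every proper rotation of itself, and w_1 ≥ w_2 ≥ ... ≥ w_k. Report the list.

emit factor 1: 'bc' (i=0, period=2)
emit factor 2: 'ab' (i=2, period=2)
emit factor 3: 'aaabbbbbbacbcaabacaacacbcbbabacbcbbc' (i=4, period=36)

["bc", "ab", "aaabbbbbbacbcaabacaacacbcbbabacbcbbc"]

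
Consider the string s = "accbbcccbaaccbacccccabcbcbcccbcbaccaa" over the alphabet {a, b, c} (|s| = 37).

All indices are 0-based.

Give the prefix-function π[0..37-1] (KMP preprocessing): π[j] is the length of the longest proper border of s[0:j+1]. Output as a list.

π[0] = 0
j=1 s[j]='c': π[1]=0 (border '')
j=2 s[j]='c': π[2]=0 (border '')
j=3 s[j]='b': π[3]=0 (border '')
j=4 s[j]='b': π[4]=0 (border '')
j=5 s[j]='c': π[5]=0 (border '')
j=6 s[j]='c': π[6]=0 (border '')
j=7 s[j]='c': π[7]=0 (border '')
j=8 s[j]='b': π[8]=0 (border '')
j=9 s[j]='a': π[9]=1 (border 'a')
j=10 s[j]='a': k: 1→0; π[10]=1 (border 'a')
j=11 s[j]='c': π[11]=2 (border 'ac')
j=12 s[j]='c': π[12]=3 (border 'acc')
j=13 s[j]='b': π[13]=4 (border 'accb')
j=14 s[j]='a': k: 4→0; π[14]=1 (border 'a')
j=15 s[j]='c': π[15]=2 (border 'ac')
j=16 s[j]='c': π[16]=3 (border 'acc')
j=17 s[j]='c': k: 3→0; π[17]=0 (border '')
j=18 s[j]='c': π[18]=0 (border '')
j=19 s[j]='c': π[19]=0 (border '')
j=20 s[j]='a': π[20]=1 (border 'a')
j=21 s[j]='b': k: 1→0; π[21]=0 (border '')
j=22 s[j]='c': π[22]=0 (border '')
j=23 s[j]='b': π[23]=0 (border '')
j=24 s[j]='c': π[24]=0 (border '')
j=25 s[j]='b': π[25]=0 (border '')
j=26 s[j]='c': π[26]=0 (border '')
j=27 s[j]='c': π[27]=0 (border '')
j=28 s[j]='c': π[28]=0 (border '')
j=29 s[j]='b': π[29]=0 (border '')
j=30 s[j]='c': π[30]=0 (border '')
j=31 s[j]='b': π[31]=0 (border '')
j=32 s[j]='a': π[32]=1 (border 'a')
j=33 s[j]='c': π[33]=2 (border 'ac')
j=34 s[j]='c': π[34]=3 (border 'acc')
j=35 s[j]='a': k: 3→0; π[35]=1 (border 'a')
j=36 s[j]='a': k: 1→0; π[36]=1 (border 'a')

[0, 0, 0, 0, 0, 0, 0, 0, 0, 1, 1, 2, 3, 4, 1, 2, 3, 0, 0, 0, 1, 0, 0, 0, 0, 0, 0, 0, 0, 0, 0, 0, 1, 2, 3, 1, 1]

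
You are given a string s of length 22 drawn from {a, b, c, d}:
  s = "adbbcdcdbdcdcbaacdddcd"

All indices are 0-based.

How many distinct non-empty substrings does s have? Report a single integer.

223

sorted suffixes:
  #0 SA[0]=14  'aacdddcd'
  #1 SA[1]=15  'acdddcd'
  #2 SA[2]=0  'adbbcdcdbdcdcbaacdddcd'
  #3 SA[3]=13  'baacdddcd'
  #4 SA[4]=2  'bbcdcdbdcdcbaacdddcd'
  #5 SA[5]=3  'bcdcdbdcdcbaacdddcd'
  #6 SA[6]=8  'bdcdcbaacdddcd'
  #7 SA[7]=12  'cbaacdddcd'
  #8 SA[8]=20  'cd'
  #9 SA[9]=6  'cdbdcdcbaacdddcd'
  #10 SA[10]=10  'cdcbaacdddcd'
  #11 SA[11]=4  'cdcdbdcdcbaacdddcd'
  #12 SA[12]=16  'cdddcd'
  #13 SA[13]=21  'd'
  #14 SA[14]=1  'dbbcdcdbdcdcbaacdddcd'
  #15 SA[15]=7  'dbdcdcbaacdddcd'
  #16 SA[16]=11  'dcbaacdddcd'
  #17 SA[17]=19  'dcd'
  #18 SA[18]=5  'dcdbdcdcbaacdddcd'
  #19 SA[19]=9  'dcdcbaacdddcd'
  #20 SA[20]=18  'ddcd'
  #21 SA[21]=17  'dddcd'

SA = [14, 15, 0, 13, 2, 3, 8, 12, 20, 6, 10, 4, 16, 21, 1, 7, 11, 19, 5, 9, 18, 17]
rank  pair      lcp
   1  s[14:],s[15:]  1  'a'
   2  s[15:],s[0:]  1  'a'
   3  s[0:],s[13:]  0  ''
   4  s[13:],s[2:]  1  'b'
   5  s[2:],s[3:]  1  'b'
   6  s[3:],s[8:]  1  'b'
   7  s[8:],s[12:]  0  ''
   8  s[12:],s[20:]  1  'c'
   9  s[20:],s[6:]  2  'cd'
  10  s[6:],s[10:]  2  'cd'
  11  s[10:],s[4:]  3  'cdc'
  12  s[4:],s[16:]  2  'cd'
  13  s[16:],s[21:]  0  ''
  14  s[21:],s[1:]  1  'd'
  15  s[1:],s[7:]  2  'db'
  16  s[7:],s[11:]  1  'd'
  17  s[11:],s[19:]  2  'dc'
  18  s[19:],s[5:]  3  'dcd'
  19  s[5:],s[9:]  3  'dcd'
  20  s[9:],s[18:]  1  'd'
  21  s[18:],s[17:]  2  'dd'

n(n+1)/2 = 22·23/2 = 253
Σ LCP = 0 + 1 + 1 + 0 + 1 + 1 + 1 + 0 + 1 + 2 + 2 + 3 + 2 + 0 + 1 + 2 + 1 + 2 + 3 + 3 + 1 + 2 = 30
distinct = 253 − 30 = 223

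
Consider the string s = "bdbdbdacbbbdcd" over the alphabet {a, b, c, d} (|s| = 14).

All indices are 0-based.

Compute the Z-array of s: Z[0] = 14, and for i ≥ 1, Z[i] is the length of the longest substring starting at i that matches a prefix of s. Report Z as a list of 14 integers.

[14, 0, 4, 0, 2, 0, 0, 0, 1, 1, 2, 0, 0, 0]

Z[0]=14
i=1: i≥r, start 0; Z[1]=0
i=2: i≥r, start 0; Z[2]=4 grow→box=[2,6)
i=3: min(r-i=3, Z[1]=0)=0; Z[3]=0
i=4: min(r-i=2, Z[2]=4)=2; Z[4]=2
i=5: min(r-i=1, Z[3]=0)=0; Z[5]=0
i=6: i≥r, start 0; Z[6]=0
i=7: i≥r, start 0; Z[7]=0
i=8: i≥r, start 0; Z[8]=1 grow→box=[8,9)
i=9: i≥r, start 0; Z[9]=1 grow→box=[9,10)
i=10: i≥r, start 0; Z[10]=2 grow→box=[10,12)
i=11: min(r-i=1, Z[1]=0)=0; Z[11]=0
i=12: i≥r, start 0; Z[12]=0
i=13: i≥r, start 0; Z[13]=0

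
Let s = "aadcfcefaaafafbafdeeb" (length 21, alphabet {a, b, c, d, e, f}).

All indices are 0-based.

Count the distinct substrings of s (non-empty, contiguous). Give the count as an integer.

sorted suffixes:
  #0 SA[0]=8  'aaafafbafdeeb'
  #1 SA[1]=0  'aadcfcefaaafafbafdeeb'
  #2 SA[2]=9  'aafafbafdeeb'
  #3 SA[3]=1  'adcfcefaaafafbafdeeb'
  #4 SA[4]=10  'afafbafdeeb'
  #5 SA[5]=12  'afbafdeeb'
  #6 SA[6]=15  'afdeeb'
  #7 SA[7]=20  'b'
  #8 SA[8]=14  'bafdeeb'
  #9 SA[9]=5  'cefaaafafbafdeeb'
  #10 SA[10]=3  'cfcefaaafafbafdeeb'
  #11 SA[11]=2  'dcfcefaaafafbafdeeb'
  #12 SA[12]=17  'deeb'
  #13 SA[13]=19  'eb'
  #14 SA[14]=18  'eeb'
  #15 SA[15]=6  'efaaafafbafdeeb'
  #16 SA[16]=7  'faaafafbafdeeb'
  #17 SA[17]=11  'fafbafdeeb'
  #18 SA[18]=13  'fbafdeeb'
  #19 SA[19]=4  'fcefaaafafbafdeeb'
  #20 SA[20]=16  'fdeeb'

SA = [8, 0, 9, 1, 10, 12, 15, 20, 14, 5, 3, 2, 17, 19, 18, 6, 7, 11, 13, 4, 16]
i: (SA[i-1],SA[i]) lcp shared
  1: (8,0) 2 'aa'
  2: (0,9) 2 'aa'
  3: (9,1) 1 'a'
  4: (1,10) 1 'a'
  5: (10,12) 2 'af'
  6: (12,15) 2 'af'
  7: (15,20) 0 ''
  8: (20,14) 1 'b'
  9: (14,5) 0 ''
  10: (5,3) 1 'c'
  11: (3,2) 0 ''
  12: (2,17) 1 'd'
  13: (17,19) 0 ''
  14: (19,18) 1 'e'
  15: (18,6) 1 'e'
  16: (6,7) 0 ''
  17: (7,11) 2 'fa'
  18: (11,13) 1 'f'
  19: (13,4) 1 'f'
  20: (4,16) 1 'f'

n(n+1)/2 = 21·22/2 = 231
Σ LCP = 0 + 2 + 2 + 1 + 1 + 2 + 2 + 0 + 1 + 0 + 1 + 0 + 1 + 0 + 1 + 1 + 0 + 2 + 1 + 1 + 1 = 20
distinct = 231 − 20 = 211

211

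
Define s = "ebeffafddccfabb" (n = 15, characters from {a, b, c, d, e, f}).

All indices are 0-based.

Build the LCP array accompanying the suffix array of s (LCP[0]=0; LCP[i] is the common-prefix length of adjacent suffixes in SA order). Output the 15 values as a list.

rank | idx | suffix
   0 |  12 | abb
   1 |   5 | afddccfabb
   2 |  14 | b
   3 |  13 | bb
   4 |   1 | beffafddccfabb
   5 |   9 | ccfabb
   6 |  10 | cfabb
   7 |   8 | dccfabb
   8 |   7 | ddccfabb
   9 |   0 | ebeffafddccfabb
  10 |   2 | effafddccfabb
  11 |  11 | fabb
  12 |   4 | fafddccfabb
  13 |   6 | fddccfabb
  14 |   3 | ffafddccfabb

SA = [12, 5, 14, 13, 1, 9, 10, 8, 7, 0, 2, 11, 4, 6, 3]
i: (SA[i-1],SA[i]) lcp shared
  1: (12,5) 1 'a'
  2: (5,14) 0 ''
  3: (14,13) 1 'b'
  4: (13,1) 1 'b'
  5: (1,9) 0 ''
  6: (9,10) 1 'c'
  7: (10,8) 0 ''
  8: (8,7) 1 'd'
  9: (7,0) 0 ''
  10: (0,2) 1 'e'
  11: (2,11) 0 ''
  12: (11,4) 2 'fa'
  13: (4,6) 1 'f'
  14: (6,3) 1 'f'

[0, 1, 0, 1, 1, 0, 1, 0, 1, 0, 1, 0, 2, 1, 1]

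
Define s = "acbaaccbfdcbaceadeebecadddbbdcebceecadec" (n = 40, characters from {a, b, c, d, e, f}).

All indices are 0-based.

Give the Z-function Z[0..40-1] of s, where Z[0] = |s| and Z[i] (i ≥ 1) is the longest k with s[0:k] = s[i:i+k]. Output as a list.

[40, 0, 0, 1, 2, 0, 0, 0, 0, 0, 0, 0, 2, 0, 0, 1, 0, 0, 0, 0, 0, 0, 1, 0, 0, 0, 0, 0, 0, 0, 0, 0, 0, 0, 0, 0, 1, 0, 0, 0]

Z[0]=40
i=1: outside box; Z[1]=0
i=2: outside box; Z[2]=0
i=3: outside box; Z[3]=1 grow→box=[3,4)
i=4: outside box; Z[4]=2 grow→box=[4,6)
i=5: min(r-i=1, Z[1]=0)=0; Z[5]=0
i=6: outside box; Z[6]=0
i=7: outside box; Z[7]=0
i=8: outside box; Z[8]=0
i=9: outside box; Z[9]=0
i=10: outside box; Z[10]=0
i=11: outside box; Z[11]=0
i=12: outside box; Z[12]=2 grow→box=[12,14)
i=13: min(r-i=1, Z[1]=0)=0; Z[13]=0
i=14: outside box; Z[14]=0
i=15: outside box; Z[15]=1 grow→box=[15,16)
i=16: outside box; Z[16]=0
i=17: outside box; Z[17]=0
i=18: outside box; Z[18]=0
i=19: outside box; Z[19]=0
i=20: outside box; Z[20]=0
i=21: outside box; Z[21]=0
i=22: outside box; Z[22]=1 grow→box=[22,23)
i=23: outside box; Z[23]=0
i=24: outside box; Z[24]=0
i=25: outside box; Z[25]=0
i=26: outside box; Z[26]=0
i=27: outside box; Z[27]=0
i=28: outside box; Z[28]=0
i=29: outside box; Z[29]=0
i=30: outside box; Z[30]=0
i=31: outside box; Z[31]=0
i=32: outside box; Z[32]=0
i=33: outside box; Z[33]=0
i=34: outside box; Z[34]=0
i=35: outside box; Z[35]=0
i=36: outside box; Z[36]=1 grow→box=[36,37)
i=37: outside box; Z[37]=0
i=38: outside box; Z[38]=0
i=39: outside box; Z[39]=0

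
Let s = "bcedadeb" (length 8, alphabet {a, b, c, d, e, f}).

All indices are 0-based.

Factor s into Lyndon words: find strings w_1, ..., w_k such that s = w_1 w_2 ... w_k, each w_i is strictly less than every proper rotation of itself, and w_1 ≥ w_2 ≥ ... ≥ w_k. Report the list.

emit factor 1: 'bced' (i=0, period=4)
emit factor 2: 'adeb' (i=4, period=4)

["bced", "adeb"]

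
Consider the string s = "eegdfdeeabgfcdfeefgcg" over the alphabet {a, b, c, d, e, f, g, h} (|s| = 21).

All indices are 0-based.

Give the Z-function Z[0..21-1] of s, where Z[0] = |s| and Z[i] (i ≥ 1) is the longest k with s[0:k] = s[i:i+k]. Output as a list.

Z[0]=21
i=1: outside box; Z[1]=1 grow→box=[1,2)
i=2: outside box; Z[2]=0
i=3: outside box; Z[3]=0
i=4: outside box; Z[4]=0
i=5: outside box; Z[5]=0
i=6: outside box; Z[6]=2 grow→box=[6,8)
i=7: min(r-i=1, Z[1]=1)=1; Z[7]=1
i=8: outside box; Z[8]=0
i=9: outside box; Z[9]=0
i=10: outside box; Z[10]=0
i=11: outside box; Z[11]=0
i=12: outside box; Z[12]=0
i=13: outside box; Z[13]=0
i=14: outside box; Z[14]=0
i=15: outside box; Z[15]=2 grow→box=[15,17)
i=16: min(r-i=1, Z[1]=1)=1; Z[16]=1
i=17: outside box; Z[17]=0
i=18: outside box; Z[18]=0
i=19: outside box; Z[19]=0
i=20: outside box; Z[20]=0

[21, 1, 0, 0, 0, 0, 2, 1, 0, 0, 0, 0, 0, 0, 0, 2, 1, 0, 0, 0, 0]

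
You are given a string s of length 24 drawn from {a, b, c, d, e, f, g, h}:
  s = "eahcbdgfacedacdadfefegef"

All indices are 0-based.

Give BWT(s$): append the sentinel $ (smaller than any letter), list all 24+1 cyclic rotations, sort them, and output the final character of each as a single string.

fdfdechaaecab$cgffegdeeda

rank  rotation                   last
    0  $eahcbdgfacedacdadfefegef  f
    1  acdadfefegef$eahcbdgfaced  d
    2  acedacdadfefegef$eahcbdgf  f
    3  adfefegef$eahcbdgfacedacd  d
    4  ahcbdgfacedacdadfefegef$e  e
    5  bdgfacedacdadfefegef$eahc  c
    6  cbdgfacedacdadfefegef$eah  h
    7  cdadfefegef$eahcbdgfaceda  a
    8  cedacdadfefegef$eahcbdgfa  a
    9  dacdadfefegef$eahcbdgface  e
   10  dadfefegef$eahcbdgfacedac  c
   11  dfefegef$eahcbdgfacedacda  a
   12  dgfacedacdadfefegef$eahcb  b
   13  eahcbdgfacedacdadfefegef$  $
   14  edacdadfefegef$eahcbdgfac  c
   15  ef$eahcbdgfacedacdadfefeg  g
   16  efegef$eahcbdgfacedacdadf  f
   17  egef$eahcbdgfacedacdadfef  f
   18  f$eahcbdgfacedacdadfefege  e
   19  facedacdadfefegef$eahcbdg  g
   20  fefegef$eahcbdgfacedacdad  d
   21  fegef$eahcbdgfacedacdadfe  e
   22  gef$eahcbdgfacedacdadfefe  e
   23  gfacedacdadfefegef$eahcbd  d
   24  hcbdgfacedacdadfefegef$ea  a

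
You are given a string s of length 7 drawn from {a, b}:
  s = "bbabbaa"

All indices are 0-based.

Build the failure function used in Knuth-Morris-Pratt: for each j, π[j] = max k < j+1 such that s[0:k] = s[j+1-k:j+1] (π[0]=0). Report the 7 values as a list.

[0, 1, 0, 1, 2, 3, 0]

π[0] = 0
j=1 s[j]='b': π[1]=1 (border 'b')
j=2 s[j]='a': k: 1→0; π[2]=0 (border '')
j=3 s[j]='b': π[3]=1 (border 'b')
j=4 s[j]='b': π[4]=2 (border 'bb')
j=5 s[j]='a': π[5]=3 (border 'bba')
j=6 s[j]='a': k: 3→0; π[6]=0 (border '')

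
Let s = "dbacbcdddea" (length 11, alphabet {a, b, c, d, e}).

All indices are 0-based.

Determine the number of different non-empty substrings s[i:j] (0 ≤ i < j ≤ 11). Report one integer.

sorted suffixes:
  #0 SA[0]=10  'a'
  #1 SA[1]=2  'acbcdddea'
  #2 SA[2]=1  'bacbcdddea'
  #3 SA[3]=4  'bcdddea'
  #4 SA[4]=3  'cbcdddea'
  #5 SA[5]=5  'cdddea'
  #6 SA[6]=0  'dbacbcdddea'
  #7 SA[7]=6  'dddea'
  #8 SA[8]=7  'ddea'
  #9 SA[9]=8  'dea'
  #10 SA[10]=9  'ea'

SA = [10, 2, 1, 4, 3, 5, 0, 6, 7, 8, 9]
[i] adj suffixes → lcp
  [1] 10/2 → 1 ('a')
  [2] 2/1 → 0 ('')
  [3] 1/4 → 1 ('b')
  [4] 4/3 → 0 ('')
  [5] 3/5 → 1 ('c')
  [6] 5/0 → 0 ('')
  [7] 0/6 → 1 ('d')
  [8] 6/7 → 2 ('dd')
  [9] 7/8 → 1 ('d')
  [10] 8/9 → 0 ('')

n(n+1)/2 = 11·12/2 = 66
Σ LCP = 0 + 1 + 0 + 1 + 0 + 1 + 0 + 1 + 2 + 1 + 0 = 7
distinct = 66 − 7 = 59

59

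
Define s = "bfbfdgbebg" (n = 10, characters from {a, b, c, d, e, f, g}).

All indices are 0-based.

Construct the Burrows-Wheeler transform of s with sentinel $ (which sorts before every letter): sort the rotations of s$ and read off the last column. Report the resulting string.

gg$fefbbbbd

rank  rotation     last
    0  $bfbfdgbebg  g
    1  bebg$bfbfdg  g
    2  bfbfdgbebg$  $
    3  bfdgbebg$bf  f
    4  bg$bfbfdgbe  e
    5  dgbebg$bfbf  f
    6  ebg$bfbfdgb  b
    7  fbfdgbebg$b  b
    8  fdgbebg$bfb  b
    9  g$bfbfdgbeb  b
   10  gbebg$bfbfd  d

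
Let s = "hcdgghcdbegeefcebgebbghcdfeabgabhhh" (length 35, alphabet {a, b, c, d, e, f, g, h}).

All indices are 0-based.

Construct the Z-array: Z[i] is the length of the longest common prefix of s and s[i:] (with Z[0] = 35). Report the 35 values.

Z[0]=35
i=1: i≥r, start 0; Z[1]=0
i=2: i≥r, start 0; Z[2]=0
i=3: i≥r, start 0; Z[3]=0
i=4: i≥r, start 0; Z[4]=0
i=5: i≥r, start 0; Z[5]=3 scan→box=[5,8)
i=6: min(r-i=2, Z[1]=0)=0; Z[6]=0
i=7: min(r-i=1, Z[2]=0)=0; Z[7]=0
i=8: i≥r, start 0; Z[8]=0
i=9: i≥r, start 0; Z[9]=0
i=10: i≥r, start 0; Z[10]=0
i=11: i≥r, start 0; Z[11]=0
i=12: i≥r, start 0; Z[12]=0
i=13: i≥r, start 0; Z[13]=0
i=14: i≥r, start 0; Z[14]=0
i=15: i≥r, start 0; Z[15]=0
i=16: i≥r, start 0; Z[16]=0
i=17: i≥r, start 0; Z[17]=0
i=18: i≥r, start 0; Z[18]=0
i=19: i≥r, start 0; Z[19]=0
i=20: i≥r, start 0; Z[20]=0
i=21: i≥r, start 0; Z[21]=0
i=22: i≥r, start 0; Z[22]=3 scan→box=[22,25)
i=23: min(r-i=2, Z[1]=0)=0; Z[23]=0
i=24: min(r-i=1, Z[2]=0)=0; Z[24]=0
i=25: i≥r, start 0; Z[25]=0
i=26: i≥r, start 0; Z[26]=0
i=27: i≥r, start 0; Z[27]=0
i=28: i≥r, start 0; Z[28]=0
i=29: i≥r, start 0; Z[29]=0
i=30: i≥r, start 0; Z[30]=0
i=31: i≥r, start 0; Z[31]=0
i=32: i≥r, start 0; Z[32]=1 scan→box=[32,33)
i=33: i≥r, start 0; Z[33]=1 scan→box=[33,34)
i=34: i≥r, start 0; Z[34]=1 scan→box=[34,35)

[35, 0, 0, 0, 0, 3, 0, 0, 0, 0, 0, 0, 0, 0, 0, 0, 0, 0, 0, 0, 0, 0, 3, 0, 0, 0, 0, 0, 0, 0, 0, 0, 1, 1, 1]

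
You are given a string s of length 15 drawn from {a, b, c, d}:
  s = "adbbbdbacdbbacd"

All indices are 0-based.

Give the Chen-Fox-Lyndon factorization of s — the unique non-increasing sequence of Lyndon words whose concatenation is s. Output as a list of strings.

["adbbbdb", "acdbb", "acd"]

emit factor 1: 'adbbbdb' (i=0, period=7)
emit factor 2: 'acdbb' (i=7, period=5)
emit factor 3: 'acd' (i=12, period=3)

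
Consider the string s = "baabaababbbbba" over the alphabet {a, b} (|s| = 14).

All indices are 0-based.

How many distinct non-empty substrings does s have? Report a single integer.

75

sorted suffixes:
  #0 SA[0]=13  'a'
  #1 SA[1]=1  'aabaababbbbba'
  #2 SA[2]=4  'aababbbbba'
  #3 SA[3]=2  'abaababbbbba'
  #4 SA[4]=5  'ababbbbba'
  #5 SA[5]=7  'abbbbba'
  #6 SA[6]=12  'ba'
  #7 SA[7]=0  'baabaababbbbba'
  #8 SA[8]=3  'baababbbbba'
  #9 SA[9]=6  'babbbbba'
  #10 SA[10]=11  'bba'
  #11 SA[11]=10  'bbba'
  #12 SA[12]=9  'bbbba'
  #13 SA[13]=8  'bbbbba'

SA = [13, 1, 4, 2, 5, 7, 12, 0, 3, 6, 11, 10, 9, 8]
rank  pair      lcp
   1  s[13:],s[1:]  1  'a'
   2  s[1:],s[4:]  4  'aaba'
   3  s[4:],s[2:]  1  'a'
   4  s[2:],s[5:]  3  'aba'
   5  s[5:],s[7:]  2  'ab'
   6  s[7:],s[12:]  0  ''
   7  s[12:],s[0:]  2  'ba'
   8  s[0:],s[3:]  5  'baaba'
   9  s[3:],s[6:]  2  'ba'
  10  s[6:],s[11:]  1  'b'
  11  s[11:],s[10:]  2  'bb'
  12  s[10:],s[9:]  3  'bbb'
  13  s[9:],s[8:]  4  'bbbb'

n(n+1)/2 = 14·15/2 = 105
Σ LCP = 0 + 1 + 4 + 1 + 3 + 2 + 0 + 2 + 5 + 2 + 1 + 2 + 3 + 4 = 30
distinct = 105 − 30 = 75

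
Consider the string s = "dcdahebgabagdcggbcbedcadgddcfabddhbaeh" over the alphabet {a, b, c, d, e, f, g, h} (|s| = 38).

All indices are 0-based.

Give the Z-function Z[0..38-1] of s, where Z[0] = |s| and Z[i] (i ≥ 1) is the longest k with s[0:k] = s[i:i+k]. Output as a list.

[38, 0, 1, 0, 0, 0, 0, 0, 0, 0, 0, 0, 2, 0, 0, 0, 0, 0, 0, 0, 2, 0, 0, 1, 0, 1, 2, 0, 0, 0, 0, 1, 1, 0, 0, 0, 0, 0]

Z[0]=38
i=1: fresh scan; Z[1]=0
i=2: fresh scan; Z[2]=1 scan→box=[2,3)
i=3: fresh scan; Z[3]=0
i=4: fresh scan; Z[4]=0
i=5: fresh scan; Z[5]=0
i=6: fresh scan; Z[6]=0
i=7: fresh scan; Z[7]=0
i=8: fresh scan; Z[8]=0
i=9: fresh scan; Z[9]=0
i=10: fresh scan; Z[10]=0
i=11: fresh scan; Z[11]=0
i=12: fresh scan; Z[12]=2 scan→box=[12,14)
i=13: min(r-i=1, Z[1]=0)=0; Z[13]=0
i=14: fresh scan; Z[14]=0
i=15: fresh scan; Z[15]=0
i=16: fresh scan; Z[16]=0
i=17: fresh scan; Z[17]=0
i=18: fresh scan; Z[18]=0
i=19: fresh scan; Z[19]=0
i=20: fresh scan; Z[20]=2 scan→box=[20,22)
i=21: min(r-i=1, Z[1]=0)=0; Z[21]=0
i=22: fresh scan; Z[22]=0
i=23: fresh scan; Z[23]=1 scan→box=[23,24)
i=24: fresh scan; Z[24]=0
i=25: fresh scan; Z[25]=1 scan→box=[25,26)
i=26: fresh scan; Z[26]=2 scan→box=[26,28)
i=27: min(r-i=1, Z[1]=0)=0; Z[27]=0
i=28: fresh scan; Z[28]=0
i=29: fresh scan; Z[29]=0
i=30: fresh scan; Z[30]=0
i=31: fresh scan; Z[31]=1 scan→box=[31,32)
i=32: fresh scan; Z[32]=1 scan→box=[32,33)
i=33: fresh scan; Z[33]=0
i=34: fresh scan; Z[34]=0
i=35: fresh scan; Z[35]=0
i=36: fresh scan; Z[36]=0
i=37: fresh scan; Z[37]=0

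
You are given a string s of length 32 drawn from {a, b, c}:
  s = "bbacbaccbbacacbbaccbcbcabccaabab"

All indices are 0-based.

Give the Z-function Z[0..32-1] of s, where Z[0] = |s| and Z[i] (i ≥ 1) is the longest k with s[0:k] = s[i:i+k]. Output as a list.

Z[0]=32
i=1: fresh scan; Z[1]=1 scan→box=[1,2)
i=2: fresh scan; Z[2]=0
i=3: fresh scan; Z[3]=0
i=4: fresh scan; Z[4]=1 scan→box=[4,5)
i=5: fresh scan; Z[5]=0
i=6: fresh scan; Z[6]=0
i=7: fresh scan; Z[7]=0
i=8: fresh scan; Z[8]=4 scan→box=[8,12)
i=9: min(r-i=3, Z[1]=1)=1; Z[9]=1
i=10: min(r-i=2, Z[2]=0)=0; Z[10]=0
i=11: min(r-i=1, Z[3]=0)=0; Z[11]=0
i=12: fresh scan; Z[12]=0
i=13: fresh scan; Z[13]=0
i=14: fresh scan; Z[14]=4 scan→box=[14,18)
i=15: min(r-i=3, Z[1]=1)=1; Z[15]=1
i=16: min(r-i=2, Z[2]=0)=0; Z[16]=0
i=17: min(r-i=1, Z[3]=0)=0; Z[17]=0
i=18: fresh scan; Z[18]=0
i=19: fresh scan; Z[19]=1 scan→box=[19,20)
i=20: fresh scan; Z[20]=0
i=21: fresh scan; Z[21]=1 scan→box=[21,22)
i=22: fresh scan; Z[22]=0
i=23: fresh scan; Z[23]=0
i=24: fresh scan; Z[24]=1 scan→box=[24,25)
i=25: fresh scan; Z[25]=0
i=26: fresh scan; Z[26]=0
i=27: fresh scan; Z[27]=0
i=28: fresh scan; Z[28]=0
i=29: fresh scan; Z[29]=1 scan→box=[29,30)
i=30: fresh scan; Z[30]=0
i=31: fresh scan; Z[31]=1 scan→box=[31,32)

[32, 1, 0, 0, 1, 0, 0, 0, 4, 1, 0, 0, 0, 0, 4, 1, 0, 0, 0, 1, 0, 1, 0, 0, 1, 0, 0, 0, 0, 1, 0, 1]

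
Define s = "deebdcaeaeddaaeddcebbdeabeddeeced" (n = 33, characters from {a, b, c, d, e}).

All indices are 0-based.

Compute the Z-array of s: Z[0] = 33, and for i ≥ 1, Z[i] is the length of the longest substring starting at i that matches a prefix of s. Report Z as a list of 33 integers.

Z[0]=33
i=1: outside box; Z[1]=0
i=2: outside box; Z[2]=0
i=3: outside box; Z[3]=0
i=4: outside box; Z[4]=1 scan→box=[4,5)
i=5: outside box; Z[5]=0
i=6: outside box; Z[6]=0
i=7: outside box; Z[7]=0
i=8: outside box; Z[8]=0
i=9: outside box; Z[9]=0
i=10: outside box; Z[10]=1 scan→box=[10,11)
i=11: outside box; Z[11]=1 scan→box=[11,12)
i=12: outside box; Z[12]=0
i=13: outside box; Z[13]=0
i=14: outside box; Z[14]=0
i=15: outside box; Z[15]=1 scan→box=[15,16)
i=16: outside box; Z[16]=1 scan→box=[16,17)
i=17: outside box; Z[17]=0
i=18: outside box; Z[18]=0
i=19: outside box; Z[19]=0
i=20: outside box; Z[20]=0
i=21: outside box; Z[21]=2 scan→box=[21,23)
i=22: min(r-i=1, Z[1]=0)=0; Z[22]=0
i=23: outside box; Z[23]=0
i=24: outside box; Z[24]=0
i=25: outside box; Z[25]=0
i=26: outside box; Z[26]=1 scan→box=[26,27)
i=27: outside box; Z[27]=3 scan→box=[27,30)
i=28: min(r-i=2, Z[1]=0)=0; Z[28]=0
i=29: min(r-i=1, Z[2]=0)=0; Z[29]=0
i=30: outside box; Z[30]=0
i=31: outside box; Z[31]=0
i=32: outside box; Z[32]=1 scan→box=[32,33)

[33, 0, 0, 0, 1, 0, 0, 0, 0, 0, 1, 1, 0, 0, 0, 1, 1, 0, 0, 0, 0, 2, 0, 0, 0, 0, 1, 3, 0, 0, 0, 0, 1]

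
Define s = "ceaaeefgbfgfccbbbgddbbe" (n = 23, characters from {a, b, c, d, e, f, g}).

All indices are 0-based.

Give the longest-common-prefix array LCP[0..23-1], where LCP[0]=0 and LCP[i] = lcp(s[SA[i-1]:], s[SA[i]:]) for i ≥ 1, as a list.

[0, 1, 0, 2, 2, 1, 1, 1, 0, 1, 1, 0, 1, 0, 1, 1, 1, 0, 1, 2, 0, 1, 1]

sorted suffixes:
  #0 SA[0]=2  'aaeefgbfgfccbbbgddbbe'
  #1 SA[1]=3  'aeefgbfgfccbbbgddbbe'
  #2 SA[2]=14  'bbbgddbbe'
  #3 SA[3]=20  'bbe'
  #4 SA[4]=15  'bbgddbbe'
  #5 SA[5]=21  'be'
  #6 SA[6]=8  'bfgfccbbbgddbbe'
  #7 SA[7]=16  'bgddbbe'
  #8 SA[8]=13  'cbbbgddbbe'
  #9 SA[9]=12  'ccbbbgddbbe'
  #10 SA[10]=0  'ceaaeefgbfgfccbbbgddbbe'
  #11 SA[11]=19  'dbbe'
  #12 SA[12]=18  'ddbbe'
  #13 SA[13]=22  'e'
  #14 SA[14]=1  'eaaeefgbfgfccbbbgddbbe'
  #15 SA[15]=4  'eefgbfgfccbbbgddbbe'
  #16 SA[16]=5  'efgbfgfccbbbgddbbe'
  #17 SA[17]=11  'fccbbbgddbbe'
  #18 SA[18]=6  'fgbfgfccbbbgddbbe'
  #19 SA[19]=9  'fgfccbbbgddbbe'
  #20 SA[20]=7  'gbfgfccbbbgddbbe'
  #21 SA[21]=17  'gddbbe'
  #22 SA[22]=10  'gfccbbbgddbbe'

SA = [2, 3, 14, 20, 15, 21, 8, 16, 13, 12, 0, 19, 18, 22, 1, 4, 5, 11, 6, 9, 7, 17, 10]
rank  pair      lcp
   1  s[2:],s[3:]  1  'a'
   2  s[3:],s[14:]  0  ''
   3  s[14:],s[20:]  2  'bb'
   4  s[20:],s[15:]  2  'bb'
   5  s[15:],s[21:]  1  'b'
   6  s[21:],s[8:]  1  'b'
   7  s[8:],s[16:]  1  'b'
   8  s[16:],s[13:]  0  ''
   9  s[13:],s[12:]  1  'c'
  10  s[12:],s[0:]  1  'c'
  11  s[0:],s[19:]  0  ''
  12  s[19:],s[18:]  1  'd'
  13  s[18:],s[22:]  0  ''
  14  s[22:],s[1:]  1  'e'
  15  s[1:],s[4:]  1  'e'
  16  s[4:],s[5:]  1  'e'
  17  s[5:],s[11:]  0  ''
  18  s[11:],s[6:]  1  'f'
  19  s[6:],s[9:]  2  'fg'
  20  s[9:],s[7:]  0  ''
  21  s[7:],s[17:]  1  'g'
  22  s[17:],s[10:]  1  'g'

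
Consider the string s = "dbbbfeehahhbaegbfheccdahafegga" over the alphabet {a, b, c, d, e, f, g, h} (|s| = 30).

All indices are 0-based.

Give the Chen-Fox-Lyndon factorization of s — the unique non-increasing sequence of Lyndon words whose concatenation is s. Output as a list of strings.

emit factor 1: 'd' (i=0, period=1)
emit factor 2: 'bbbfeeh' (i=1, period=7)
emit factor 3: 'ahhb' (i=8, period=4)
emit factor 4: 'aegbfheccdahafegg' (i=12, period=17)
emit factor 5: 'a' (i=29, period=1)

["d", "bbbfeeh", "ahhb", "aegbfheccdahafegg", "a"]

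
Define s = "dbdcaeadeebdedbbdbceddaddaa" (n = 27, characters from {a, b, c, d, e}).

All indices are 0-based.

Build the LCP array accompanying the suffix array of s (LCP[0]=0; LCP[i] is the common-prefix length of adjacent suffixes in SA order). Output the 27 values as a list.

[0, 1, 1, 2, 1, 0, 1, 1, 2, 2, 0, 1, 0, 2, 1, 2, 2, 1, 1, 3, 1, 2, 0, 1, 1, 2, 1]

rank→(start, suffix):
  0 → (26, 'a')
  1 → (25, 'aa')
  2 → (22, 'addaa')
  3 → (6, 'adeebdedbbdbceddaddaa')
  4 → (4, 'aeadeebdedbbdbceddaddaa')
  5 → (14, 'bbdbceddaddaa')
  6 → (17, 'bceddaddaa')
  7 → (15, 'bdbceddaddaa')
  8 → (1, 'bdcaeadeebdedbbdbceddaddaa')
  9 → (10, 'bdedbbdbceddaddaa')
  10 → (3, 'caeadeebdedbbdbceddaddaa')
  11 → (18, 'ceddaddaa')
  12 → (24, 'daa')
  13 → (21, 'daddaa')
  14 → (13, 'dbbdbceddaddaa')
  15 → (16, 'dbceddaddaa')
  16 → (0, 'dbdcaeadeebdedbbdbceddaddaa')
  17 → (2, 'dcaeadeebdedbbdbceddaddaa')
  18 → (23, 'ddaa')
  19 → (20, 'ddaddaa')
  20 → (11, 'dedbbdbceddaddaa')
  21 → (7, 'deebdedbbdbceddaddaa')
  22 → (5, 'eadeebdedbbdbceddaddaa')
  23 → (9, 'ebdedbbdbceddaddaa')
  24 → (12, 'edbbdbceddaddaa')
  25 → (19, 'eddaddaa')
  26 → (8, 'eebdedbbdbceddaddaa')

SA = [26, 25, 22, 6, 4, 14, 17, 15, 1, 10, 3, 18, 24, 21, 13, 16, 0, 2, 23, 20, 11, 7, 5, 9, 12, 19, 8]
rank  pair      lcp
   1  s[26:],s[25:]  1  'a'
   2  s[25:],s[22:]  1  'a'
   3  s[22:],s[6:]  2  'ad'
   4  s[6:],s[4:]  1  'a'
   5  s[4:],s[14:]  0  ''
   6  s[14:],s[17:]  1  'b'
   7  s[17:],s[15:]  1  'b'
   8  s[15:],s[1:]  2  'bd'
   9  s[1:],s[10:]  2  'bd'
  10  s[10:],s[3:]  0  ''
  11  s[3:],s[18:]  1  'c'
  12  s[18:],s[24:]  0  ''
  13  s[24:],s[21:]  2  'da'
  14  s[21:],s[13:]  1  'd'
  15  s[13:],s[16:]  2  'db'
  16  s[16:],s[0:]  2  'db'
  17  s[0:],s[2:]  1  'd'
  18  s[2:],s[23:]  1  'd'
  19  s[23:],s[20:]  3  'dda'
  20  s[20:],s[11:]  1  'd'
  21  s[11:],s[7:]  2  'de'
  22  s[7:],s[5:]  0  ''
  23  s[5:],s[9:]  1  'e'
  24  s[9:],s[12:]  1  'e'
  25  s[12:],s[19:]  2  'ed'
  26  s[19:],s[8:]  1  'e'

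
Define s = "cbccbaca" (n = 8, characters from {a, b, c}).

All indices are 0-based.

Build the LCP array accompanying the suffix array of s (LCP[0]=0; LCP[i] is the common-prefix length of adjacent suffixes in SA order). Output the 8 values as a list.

rank→(start, suffix):
  0 → (7, 'a')
  1 → (5, 'aca')
  2 → (4, 'baca')
  3 → (1, 'bccbaca')
  4 → (6, 'ca')
  5 → (3, 'cbaca')
  6 → (0, 'cbccbaca')
  7 → (2, 'ccbaca')

SA = [7, 5, 4, 1, 6, 3, 0, 2]
rank  pair      lcp
   1  s[7:],s[5:]  1  'a'
   2  s[5:],s[4:]  0  ''
   3  s[4:],s[1:]  1  'b'
   4  s[1:],s[6:]  0  ''
   5  s[6:],s[3:]  1  'c'
   6  s[3:],s[0:]  2  'cb'
   7  s[0:],s[2:]  1  'c'

[0, 1, 0, 1, 0, 1, 2, 1]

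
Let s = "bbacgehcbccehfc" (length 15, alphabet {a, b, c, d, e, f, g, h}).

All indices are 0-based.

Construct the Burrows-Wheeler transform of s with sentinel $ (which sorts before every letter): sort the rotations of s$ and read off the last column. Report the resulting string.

rank  rotation          last
    0  $bbacgehcbccehfc  c
    1  acgehcbccehfc$bb  b
    2  bacgehcbccehfc$b  b
    3  bbacgehcbccehfc$  $
    4  bccehfc$bbacgehc  c
    5  c$bbacgehcbccehf  f
    6  cbccehfc$bbacgeh  h
    7  ccehfc$bbacgehcb  b
    8  cehfc$bbacgehcbc  c
    9  cgehcbccehfc$bba  a
   10  ehcbccehfc$bbacg  g
   11  ehfc$bbacgehcbcc  c
   12  fc$bbacgehcbcceh  h
   13  gehcbccehfc$bbac  c
   14  hcbccehfc$bbacge  e
   15  hfc$bbacgehcbcce  e

cbb$cfhbcagchcee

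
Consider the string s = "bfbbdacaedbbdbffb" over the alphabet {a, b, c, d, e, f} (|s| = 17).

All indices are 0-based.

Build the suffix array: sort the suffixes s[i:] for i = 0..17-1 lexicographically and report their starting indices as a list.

[5, 7, 16, 2, 10, 3, 11, 0, 13, 6, 4, 9, 12, 8, 15, 1, 14]

rank | idx | suffix
   0 |   5 | acaedbbdbffb
   1 |   7 | aedbbdbffb
   2 |  16 | b
   3 |   2 | bbdacaedbbdbffb
   4 |  10 | bbdbffb
   5 |   3 | bdacaedbbdbffb
   6 |  11 | bdbffb
   7 |   0 | bfbbdacaedbbdbffb
   8 |  13 | bffb
   9 |   6 | caedbbdbffb
  10 |   4 | dacaedbbdbffb
  11 |   9 | dbbdbffb
  12 |  12 | dbffb
  13 |   8 | edbbdbffb
  14 |  15 | fb
  15 |   1 | fbbdacaedbbdbffb
  16 |  14 | ffb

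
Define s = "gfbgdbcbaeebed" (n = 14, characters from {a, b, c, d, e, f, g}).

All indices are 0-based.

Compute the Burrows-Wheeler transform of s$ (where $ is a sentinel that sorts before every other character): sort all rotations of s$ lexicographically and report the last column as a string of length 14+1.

dbcdefbegebagb$

rank  rotation         last
    0  $gfbgdbcbaeebed  d
    1  aeebed$gfbgdbcb  b
    2  baeebed$gfbgdbc  c
    3  bcbaeebed$gfbgd  d
    4  bed$gfbgdbcbaee  e
    5  bgdbcbaeebed$gf  f
    6  cbaeebed$gfbgdb  b
    7  d$gfbgdbcbaeebe  e
    8  dbcbaeebed$gfbg  g
    9  ebed$gfbgdbcbae  e
   10  ed$gfbgdbcbaeeb  b
   11  eebed$gfbgdbcba  a
   12  fbgdbcbaeebed$g  g
   13  gdbcbaeebed$gfb  b
   14  gfbgdbcbaeebed$  $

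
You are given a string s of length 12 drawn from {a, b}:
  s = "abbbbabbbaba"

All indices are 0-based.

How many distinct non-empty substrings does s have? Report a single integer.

51

rank | idx | suffix
   0 |  11 | a
   1 |   9 | aba
   2 |   5 | abbbaba
   3 |   0 | abbbbabbbaba
   4 |  10 | ba
   5 |   8 | baba
   6 |   4 | babbbaba
   7 |   7 | bbaba
   8 |   3 | bbabbbaba
   9 |   6 | bbbaba
  10 |   2 | bbbabbbaba
  11 |   1 | bbbbabbbaba

SA = [11, 9, 5, 0, 10, 8, 4, 7, 3, 6, 2, 1]
[i] adj suffixes → lcp
  [1] 11/9 → 1 ('a')
  [2] 9/5 → 2 ('ab')
  [3] 5/0 → 4 ('abbb')
  [4] 0/10 → 0 ('')
  [5] 10/8 → 2 ('ba')
  [6] 8/4 → 3 ('bab')
  [7] 4/7 → 1 ('b')
  [8] 7/3 → 4 ('bbab')
  [9] 3/6 → 2 ('bb')
  [10] 6/2 → 5 ('bbbab')
  [11] 2/1 → 3 ('bbb')

n(n+1)/2 = 12·13/2 = 78
Σ LCP = 0 + 1 + 2 + 4 + 0 + 2 + 3 + 1 + 4 + 2 + 5 + 3 = 27
distinct = 78 − 27 = 51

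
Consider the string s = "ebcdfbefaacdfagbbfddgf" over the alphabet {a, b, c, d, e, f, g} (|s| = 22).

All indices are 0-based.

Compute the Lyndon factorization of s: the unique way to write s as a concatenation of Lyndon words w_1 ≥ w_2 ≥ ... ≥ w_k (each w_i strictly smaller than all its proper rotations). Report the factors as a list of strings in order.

emit factor 1: 'e' (i=0, period=1)
emit factor 2: 'bcdfbef' (i=1, period=7)
emit factor 3: 'aacdfagbbfddgf' (i=8, period=14)

["e", "bcdfbef", "aacdfagbbfddgf"]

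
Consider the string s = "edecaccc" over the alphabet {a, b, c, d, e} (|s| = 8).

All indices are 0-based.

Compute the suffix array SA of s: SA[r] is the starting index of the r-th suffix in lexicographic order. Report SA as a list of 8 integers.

[4, 7, 3, 6, 5, 1, 2, 0]

rank→(start, suffix):
  0 → (4, 'accc')
  1 → (7, 'c')
  2 → (3, 'caccc')
  3 → (6, 'cc')
  4 → (5, 'ccc')
  5 → (1, 'decaccc')
  6 → (2, 'ecaccc')
  7 → (0, 'edecaccc')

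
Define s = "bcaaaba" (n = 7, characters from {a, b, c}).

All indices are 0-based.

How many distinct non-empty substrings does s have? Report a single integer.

23

rank→(start, suffix):
  0 → (6, 'a')
  1 → (2, 'aaaba')
  2 → (3, 'aaba')
  3 → (4, 'aba')
  4 → (5, 'ba')
  5 → (0, 'bcaaaba')
  6 → (1, 'caaaba')

SA = [6, 2, 3, 4, 5, 0, 1]
[i] adj suffixes → lcp
  [1] 6/2 → 1 ('a')
  [2] 2/3 → 2 ('aa')
  [3] 3/4 → 1 ('a')
  [4] 4/5 → 0 ('')
  [5] 5/0 → 1 ('b')
  [6] 0/1 → 0 ('')

n(n+1)/2 = 7·8/2 = 28
Σ LCP = 0 + 1 + 2 + 1 + 0 + 1 + 0 = 5
distinct = 28 − 5 = 23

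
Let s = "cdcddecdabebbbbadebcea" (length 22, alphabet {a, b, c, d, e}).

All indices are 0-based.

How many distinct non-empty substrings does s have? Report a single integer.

229

rank→(start, suffix):
  0 → (21, 'a')
  1 → (8, 'abebbbbadebcea')
  2 → (15, 'adebcea')
  3 → (14, 'badebcea')
  4 → (13, 'bbadebcea')
  5 → (12, 'bbbadebcea')
  6 → (11, 'bbbbadebcea')
  7 → (18, 'bcea')
  8 → (9, 'bebbbbadebcea')
  9 → (6, 'cdabebbbbadebcea')
  10 → (0, 'cdcddecdabebbbbadebcea')
  11 → (2, 'cddecdabebbbbadebcea')
  12 → (19, 'cea')
  13 → (7, 'dabebbbbadebcea')
  14 → (1, 'dcddecdabebbbbadebcea')
  15 → (3, 'ddecdabebbbbadebcea')
  16 → (16, 'debcea')
  17 → (4, 'decdabebbbbadebcea')
  18 → (20, 'ea')
  19 → (10, 'ebbbbadebcea')
  20 → (17, 'ebcea')
  21 → (5, 'ecdabebbbbadebcea')

SA = [21, 8, 15, 14, 13, 12, 11, 18, 9, 6, 0, 2, 19, 7, 1, 3, 16, 4, 20, 10, 17, 5]
[i] adj suffixes → lcp
  [1] 21/8 → 1 ('a')
  [2] 8/15 → 1 ('a')
  [3] 15/14 → 0 ('')
  [4] 14/13 → 1 ('b')
  [5] 13/12 → 2 ('bb')
  [6] 12/11 → 3 ('bbb')
  [7] 11/18 → 1 ('b')
  [8] 18/9 → 1 ('b')
  [9] 9/6 → 0 ('')
  [10] 6/0 → 2 ('cd')
  [11] 0/2 → 2 ('cd')
  [12] 2/19 → 1 ('c')
  [13] 19/7 → 0 ('')
  [14] 7/1 → 1 ('d')
  [15] 1/3 → 1 ('d')
  [16] 3/16 → 1 ('d')
  [17] 16/4 → 2 ('de')
  [18] 4/20 → 0 ('')
  [19] 20/10 → 1 ('e')
  [20] 10/17 → 2 ('eb')
  [21] 17/5 → 1 ('e')

n(n+1)/2 = 22·23/2 = 253
Σ LCP = 0 + 1 + 1 + 0 + 1 + 2 + 3 + 1 + 1 + 0 + 2 + 2 + 1 + 0 + 1 + 1 + 1 + 2 + 0 + 1 + 2 + 1 = 24
distinct = 253 − 24 = 229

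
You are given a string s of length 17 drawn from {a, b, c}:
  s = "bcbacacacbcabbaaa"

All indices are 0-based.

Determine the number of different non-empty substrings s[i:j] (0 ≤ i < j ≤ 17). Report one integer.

sorted suffixes:
  #0 SA[0]=16  'a'
  #1 SA[1]=15  'aa'
  #2 SA[2]=14  'aaa'
  #3 SA[3]=11  'abbaaa'
  #4 SA[4]=3  'acacacbcabbaaa'
  #5 SA[5]=5  'acacbcabbaaa'
  #6 SA[6]=7  'acbcabbaaa'
  #7 SA[7]=13  'baaa'
  #8 SA[8]=2  'bacacacbcabbaaa'
  #9 SA[9]=12  'bbaaa'
  #10 SA[10]=9  'bcabbaaa'
  #11 SA[11]=0  'bcbacacacbcabbaaa'
  #12 SA[12]=10  'cabbaaa'
  #13 SA[13]=4  'cacacbcabbaaa'
  #14 SA[14]=6  'cacbcabbaaa'
  #15 SA[15]=1  'cbacacacbcabbaaa'
  #16 SA[16]=8  'cbcabbaaa'

SA = [16, 15, 14, 11, 3, 5, 7, 13, 2, 12, 9, 0, 10, 4, 6, 1, 8]
i: (SA[i-1],SA[i]) lcp shared
  1: (16,15) 1 'a'
  2: (15,14) 2 'aa'
  3: (14,11) 1 'a'
  4: (11,3) 1 'a'
  5: (3,5) 4 'acac'
  6: (5,7) 2 'ac'
  7: (7,13) 0 ''
  8: (13,2) 2 'ba'
  9: (2,12) 1 'b'
  10: (12,9) 1 'b'
  11: (9,0) 2 'bc'
  12: (0,10) 0 ''
  13: (10,4) 2 'ca'
  14: (4,6) 3 'cac'
  15: (6,1) 1 'c'
  16: (1,8) 2 'cb'

n(n+1)/2 = 17·18/2 = 153
Σ LCP = 0 + 1 + 2 + 1 + 1 + 4 + 2 + 0 + 2 + 1 + 1 + 2 + 0 + 2 + 3 + 1 + 2 = 25
distinct = 153 − 25 = 128

128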